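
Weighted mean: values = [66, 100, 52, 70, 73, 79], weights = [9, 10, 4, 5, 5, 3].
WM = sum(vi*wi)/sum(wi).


Numerator = 66*9 + 100*10 + 52*4 + 70*5 + 73*5 + 79*3 = 2754
Denominator = 9 + 10 + 4 + 5 + 5 + 3 = 36
WM = 2754/36 = 76.5000

WM = 76.5000


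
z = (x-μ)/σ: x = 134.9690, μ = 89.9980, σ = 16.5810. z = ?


z = (134.9690 - 89.9980)/16.5810
= 44.9710/16.5810
= 2.7122

z = 2.7122


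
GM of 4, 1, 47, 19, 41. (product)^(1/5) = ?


Product = 4 × 1 × 47 × 19 × 41 = 146452
GM = 146452^(1/5) = 10.7929

GM = 10.7929


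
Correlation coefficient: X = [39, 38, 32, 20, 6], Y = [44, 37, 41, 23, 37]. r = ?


Mean X = 27.0000, Mean Y = 36.4000
SD X = 12.489996, SD Y = 7.200000
Cov = 40.400000
r = 40.400000/(12.489996*7.200000) = 0.4492

r = 0.4492


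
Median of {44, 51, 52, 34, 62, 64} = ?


Sorted: 34, 44, 51, 52, 62, 64
n = 6 (even)
Middle values: 51 and 52
Median = (51+52)/2 = 51.5000

Median = 51.5000


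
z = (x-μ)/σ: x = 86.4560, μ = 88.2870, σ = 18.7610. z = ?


z = (86.4560 - 88.2870)/18.7610
= -1.8310/18.7610
= -0.0976

z = -0.0976


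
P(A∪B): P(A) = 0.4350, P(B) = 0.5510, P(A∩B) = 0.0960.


P(A∪B) = 0.4350 + 0.5510 - 0.0960
= 0.9860 - 0.0960
= 0.8900

P(A∪B) = 0.8900


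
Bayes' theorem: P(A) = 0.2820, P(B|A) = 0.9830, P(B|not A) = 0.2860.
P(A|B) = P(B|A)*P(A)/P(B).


P(B) = P(B|A)*P(A) + P(B|A')*P(A')
= 0.9830*0.2820 + 0.2860*0.7180
= 0.277206 + 0.205348 = 0.482554
P(A|B) = 0.277206/0.482554 = 0.5745

P(A|B) = 0.5745


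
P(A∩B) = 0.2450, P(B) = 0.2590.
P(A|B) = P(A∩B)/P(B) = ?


P(A|B) = 0.2450/0.2590 = 0.9459

P(A|B) = 0.9459


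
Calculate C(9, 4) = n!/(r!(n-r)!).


C(9,4) = 9!/(4! × 5!)
= 362880/(24 × 120)
= 126

C(9,4) = 126


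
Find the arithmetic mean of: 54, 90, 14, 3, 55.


Sum = 54 + 90 + 14 + 3 + 55 = 216
n = 5
Mean = 216/5 = 43.2000

Mean = 43.2000


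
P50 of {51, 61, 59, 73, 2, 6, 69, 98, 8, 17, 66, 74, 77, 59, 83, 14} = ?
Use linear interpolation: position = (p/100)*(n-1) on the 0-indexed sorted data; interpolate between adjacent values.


Sorted: 2, 6, 8, 14, 17, 51, 59, 59, 61, 66, 69, 73, 74, 77, 83, 98
n = 16
Index = 50/100 * 15 = 7.5000
Lower = data[7] = 59, Upper = data[8] = 61
P50 = 59 + 0.5000*(2) = 60.0000

P50 = 60.0000


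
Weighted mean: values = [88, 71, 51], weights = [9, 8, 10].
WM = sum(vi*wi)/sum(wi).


Numerator = 88*9 + 71*8 + 51*10 = 1870
Denominator = 9 + 8 + 10 = 27
WM = 1870/27 = 69.2593

WM = 69.2593


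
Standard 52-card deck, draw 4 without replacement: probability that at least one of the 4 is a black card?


P(at least one) = 1 - P(none)
P(none) = (26/52) × (25/51) × (24/50) × (23/49) = 0.055222
P(at least one) = 1 - 0.055222 = 0.9448

P = 0.9448


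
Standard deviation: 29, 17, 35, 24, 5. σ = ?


Mean = 22.0000
Variance = 107.2000
SD = sqrt(107.2000) = 10.3537

SD = 10.3537


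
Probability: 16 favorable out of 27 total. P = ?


P = 16/27 = 0.5926

P = 0.5926


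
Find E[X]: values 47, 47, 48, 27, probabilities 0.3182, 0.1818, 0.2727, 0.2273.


E[X] = 47*0.3182 + 47*0.1818 + 48*0.2727 + 27*0.2273
= 14.9554 + 8.5446 + 13.0896 + 6.1371
= 42.7267

E[X] = 42.7267


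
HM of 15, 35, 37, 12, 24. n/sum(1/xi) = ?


Sum of reciprocals = 1/15 + 1/35 + 1/37 + 1/12 + 1/24 = 0.247265
HM = 5/0.247265 = 20.2212

HM = 20.2212


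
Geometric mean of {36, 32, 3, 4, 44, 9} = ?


Product = 36 × 32 × 3 × 4 × 44 × 9 = 5474304
GM = 5474304^(1/6) = 13.2756

GM = 13.2756


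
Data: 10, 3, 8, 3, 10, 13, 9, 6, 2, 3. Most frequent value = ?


Frequencies: 2:1, 3:3, 6:1, 8:1, 9:1, 10:2, 13:1
Max frequency = 3
Mode = 3

Mode = 3


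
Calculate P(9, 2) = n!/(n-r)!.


P(9,2) = 9!/7!
= 362880/5040
= 72

P(9,2) = 72


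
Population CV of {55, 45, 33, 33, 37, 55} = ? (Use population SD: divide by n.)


Mean = 43.0000
SD = 9.3808
CV = (9.3808/43.0000)*100 = 21.8159%

CV = 21.8159%


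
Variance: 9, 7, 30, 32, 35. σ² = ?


Mean = 22.6000
Squared deviations: 184.9600, 243.3600, 54.7600, 88.3600, 153.7600
Sum = 725.2000
Variance = 725.2000/5 = 145.0400

Variance = 145.0400


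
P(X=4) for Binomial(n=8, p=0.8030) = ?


C(8,4) = 70
p^4 = 0.415779
(1-p)^4 = 0.001506
P = 70 * 0.415779 * 0.001506 = 0.0438

P(X=4) = 0.0438


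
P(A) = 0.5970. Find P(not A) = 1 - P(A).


P(not A) = 1 - 0.5970 = 0.4030

P(not A) = 0.4030


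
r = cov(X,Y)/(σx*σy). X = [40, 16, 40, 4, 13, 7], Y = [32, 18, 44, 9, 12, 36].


Mean X = 20.0000, Mean Y = 25.1667
SD X = 14.662878, SD Y = 12.941106
Cov = 125.333333
r = 125.333333/(14.662878*12.941106) = 0.6605

r = 0.6605


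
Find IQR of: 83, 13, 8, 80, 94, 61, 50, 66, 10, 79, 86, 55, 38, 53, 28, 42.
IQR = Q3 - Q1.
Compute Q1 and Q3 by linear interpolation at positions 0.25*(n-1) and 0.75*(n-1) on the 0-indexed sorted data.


Sorted: 8, 10, 13, 28, 38, 42, 50, 53, 55, 61, 66, 79, 80, 83, 86, 94
Q1 (25th %ile) = 35.5000
Q3 (75th %ile) = 79.2500
IQR = 79.2500 - 35.5000 = 43.7500

IQR = 43.7500


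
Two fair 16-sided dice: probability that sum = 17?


Total outcomes = 16×16 = 256
Favorable (sum = 17): 16
P = 16/256 = 0.0625

P = 0.0625


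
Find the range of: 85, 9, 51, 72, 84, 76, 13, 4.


Max = 85, Min = 4
Range = 85 - 4 = 81

Range = 81


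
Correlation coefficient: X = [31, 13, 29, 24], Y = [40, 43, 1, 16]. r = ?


Mean X = 24.2500, Mean Y = 25.0000
SD X = 6.977643, SD Y = 17.363755
Cov = -53.250000
r = -53.250000/(6.977643*17.363755) = -0.4395

r = -0.4395


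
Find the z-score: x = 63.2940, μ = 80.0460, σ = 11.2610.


z = (63.2940 - 80.0460)/11.2610
= -16.7520/11.2610
= -1.4876

z = -1.4876


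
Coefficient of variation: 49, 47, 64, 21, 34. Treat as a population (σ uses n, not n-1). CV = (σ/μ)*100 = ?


Mean = 43.0000
SD = 14.5465
CV = (14.5465/43.0000)*100 = 33.8290%

CV = 33.8290%


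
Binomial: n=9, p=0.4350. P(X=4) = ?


C(9,4) = 126
p^4 = 0.035806
(1-p)^5 = 0.057576
P = 126 * 0.035806 * 0.057576 = 0.2598

P(X=4) = 0.2598


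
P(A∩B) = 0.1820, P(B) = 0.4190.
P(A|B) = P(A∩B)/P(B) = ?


P(A|B) = 0.1820/0.4190 = 0.4344

P(A|B) = 0.4344


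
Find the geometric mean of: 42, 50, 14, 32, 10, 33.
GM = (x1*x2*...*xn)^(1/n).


Product = 42 × 50 × 14 × 32 × 10 × 33 = 310464000
GM = 310464000^(1/6) = 26.0217

GM = 26.0217


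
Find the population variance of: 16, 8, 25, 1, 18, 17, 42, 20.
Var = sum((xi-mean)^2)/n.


Mean = 18.3750
Squared deviations: 5.6406, 107.6406, 43.8906, 301.8906, 0.1406, 1.8906, 558.1406, 2.6406
Sum = 1021.8750
Variance = 1021.8750/8 = 127.7344

Variance = 127.7344


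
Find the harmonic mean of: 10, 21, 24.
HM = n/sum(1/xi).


Sum of reciprocals = 1/10 + 1/21 + 1/24 = 0.189286
HM = 3/0.189286 = 15.8491

HM = 15.8491


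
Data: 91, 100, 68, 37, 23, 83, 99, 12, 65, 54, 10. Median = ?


Sorted: 10, 12, 23, 37, 54, 65, 68, 83, 91, 99, 100
n = 11 (odd)
Middle value = 65

Median = 65


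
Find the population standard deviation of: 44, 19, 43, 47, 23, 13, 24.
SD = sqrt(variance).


Mean = 30.4286
Variance = 163.9592
SD = sqrt(163.9592) = 12.8047

SD = 12.8047


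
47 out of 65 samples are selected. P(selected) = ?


P = 47/65 = 0.7231

P = 0.7231


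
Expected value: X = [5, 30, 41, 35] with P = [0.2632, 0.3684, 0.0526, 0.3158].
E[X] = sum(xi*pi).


E[X] = 5*0.2632 + 30*0.3684 + 41*0.0526 + 35*0.3158
= 1.3160 + 11.0520 + 2.1566 + 11.0530
= 25.5776

E[X] = 25.5776


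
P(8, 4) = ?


P(8,4) = 8!/4!
= 40320/24
= 1680

P(8,4) = 1680


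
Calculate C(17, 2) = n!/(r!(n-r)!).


C(17,2) = 17!/(2! × 15!)
= 355687428096000/(2 × 1307674368000)
= 136

C(17,2) = 136


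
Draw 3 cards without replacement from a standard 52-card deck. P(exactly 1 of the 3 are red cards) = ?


Hypergeometric: P(X=1) = C(26,1)·C(26,2) / C(52,3)
= 26 × 325 / 22100
= 8450/22100 = 0.3824

P = 0.3824


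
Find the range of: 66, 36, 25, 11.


Max = 66, Min = 11
Range = 66 - 11 = 55

Range = 55


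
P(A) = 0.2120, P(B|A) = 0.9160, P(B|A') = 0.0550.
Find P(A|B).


P(B) = P(B|A)*P(A) + P(B|A')*P(A')
= 0.9160*0.2120 + 0.0550*0.7880
= 0.194192 + 0.043340 = 0.237532
P(A|B) = 0.194192/0.237532 = 0.8175

P(A|B) = 0.8175


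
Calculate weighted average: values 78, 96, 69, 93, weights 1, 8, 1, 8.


Numerator = 78*1 + 96*8 + 69*1 + 93*8 = 1659
Denominator = 1 + 8 + 1 + 8 = 18
WM = 1659/18 = 92.1667

WM = 92.1667


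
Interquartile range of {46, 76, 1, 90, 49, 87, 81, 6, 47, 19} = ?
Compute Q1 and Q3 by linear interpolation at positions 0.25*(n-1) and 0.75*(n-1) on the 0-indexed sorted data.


Sorted: 1, 6, 19, 46, 47, 49, 76, 81, 87, 90
Q1 (25th %ile) = 25.7500
Q3 (75th %ile) = 79.7500
IQR = 79.7500 - 25.7500 = 54.0000

IQR = 54.0000


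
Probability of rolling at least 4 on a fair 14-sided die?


Favorable outcomes (roll ≥ 4): 11
Total outcomes = 14
P = 11/14 = 0.7857

P = 0.7857


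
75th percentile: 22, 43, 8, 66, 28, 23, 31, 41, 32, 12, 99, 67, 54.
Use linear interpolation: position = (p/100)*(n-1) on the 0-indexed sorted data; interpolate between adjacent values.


Sorted: 8, 12, 22, 23, 28, 31, 32, 41, 43, 54, 66, 67, 99
n = 13
Index = 75/100 * 12 = 9.0000
Lower = data[9] = 54, Upper = data[10] = 66
P75 = 54 + 0*(12) = 54.0000

P75 = 54.0000


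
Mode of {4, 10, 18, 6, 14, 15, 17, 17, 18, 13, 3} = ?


Frequencies: 3:1, 4:1, 6:1, 10:1, 13:1, 14:1, 15:1, 17:2, 18:2
Max frequency = 2
Mode = 17, 18

Mode = 17, 18


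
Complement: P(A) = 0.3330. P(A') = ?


P(not A) = 1 - 0.3330 = 0.6670

P(not A) = 0.6670


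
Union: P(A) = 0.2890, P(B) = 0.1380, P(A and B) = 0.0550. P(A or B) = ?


P(A∪B) = 0.2890 + 0.1380 - 0.0550
= 0.4270 - 0.0550
= 0.3720

P(A∪B) = 0.3720


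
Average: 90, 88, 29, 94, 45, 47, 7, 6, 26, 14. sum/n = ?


Sum = 90 + 88 + 29 + 94 + 45 + 47 + 7 + 6 + 26 + 14 = 446
n = 10
Mean = 446/10 = 44.6000

Mean = 44.6000


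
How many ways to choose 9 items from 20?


C(20,9) = 20!/(9! × 11!)
= 2432902008176640000/(362880 × 39916800)
= 167960

C(20,9) = 167960


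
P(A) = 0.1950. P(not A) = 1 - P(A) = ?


P(not A) = 1 - 0.1950 = 0.8050

P(not A) = 0.8050


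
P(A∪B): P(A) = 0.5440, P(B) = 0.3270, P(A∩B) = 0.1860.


P(A∪B) = 0.5440 + 0.3270 - 0.1860
= 0.8710 - 0.1860
= 0.6850

P(A∪B) = 0.6850


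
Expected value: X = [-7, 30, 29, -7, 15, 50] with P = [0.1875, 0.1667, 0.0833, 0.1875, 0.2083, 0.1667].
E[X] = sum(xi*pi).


E[X] = -7*0.1875 + 30*0.1667 + 29*0.0833 - 7*0.1875 + 15*0.2083 + 50*0.1667
= -1.3125 + 5.0010 + 2.4157 - 1.3125 + 3.1245 + 8.3350
= 16.2512

E[X] = 16.2512


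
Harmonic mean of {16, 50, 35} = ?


Sum of reciprocals = 1/16 + 1/50 + 1/35 = 0.111071
HM = 3/0.111071 = 27.0096

HM = 27.0096


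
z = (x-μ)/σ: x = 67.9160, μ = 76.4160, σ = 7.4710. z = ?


z = (67.9160 - 76.4160)/7.4710
= -8.5000/7.4710
= -1.1377

z = -1.1377


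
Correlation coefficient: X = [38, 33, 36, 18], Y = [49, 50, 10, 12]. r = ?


Mean X = 31.2500, Mean Y = 30.2500
SD X = 7.854139, SD Y = 19.266227
Cov = 76.687500
r = 76.687500/(7.854139*19.266227) = 0.5068

r = 0.5068


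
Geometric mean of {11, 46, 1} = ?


Product = 11 × 46 × 1 = 506
GM = 506^(1/3) = 7.9686

GM = 7.9686


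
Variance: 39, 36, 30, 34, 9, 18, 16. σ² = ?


Mean = 26.0000
Squared deviations: 169.0000, 100.0000, 16.0000, 64.0000, 289.0000, 64.0000, 100.0000
Sum = 802.0000
Variance = 802.0000/7 = 114.5714

Variance = 114.5714


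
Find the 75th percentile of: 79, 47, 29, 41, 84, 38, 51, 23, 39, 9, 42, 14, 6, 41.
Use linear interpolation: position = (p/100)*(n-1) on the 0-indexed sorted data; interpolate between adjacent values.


Sorted: 6, 9, 14, 23, 29, 38, 39, 41, 41, 42, 47, 51, 79, 84
n = 14
Index = 75/100 * 13 = 9.7500
Lower = data[9] = 42, Upper = data[10] = 47
P75 = 42 + 0.7500*(5) = 45.7500

P75 = 45.7500


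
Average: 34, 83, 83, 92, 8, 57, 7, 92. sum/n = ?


Sum = 34 + 83 + 83 + 92 + 8 + 57 + 7 + 92 = 456
n = 8
Mean = 456/8 = 57.0000

Mean = 57.0000


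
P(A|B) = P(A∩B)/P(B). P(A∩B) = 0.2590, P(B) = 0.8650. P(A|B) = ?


P(A|B) = 0.2590/0.8650 = 0.2994

P(A|B) = 0.2994


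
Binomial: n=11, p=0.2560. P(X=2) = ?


C(11,2) = 55
p^2 = 0.065536
(1-p)^9 = 0.069848
P = 55 * 0.065536 * 0.069848 = 0.2518

P(X=2) = 0.2518


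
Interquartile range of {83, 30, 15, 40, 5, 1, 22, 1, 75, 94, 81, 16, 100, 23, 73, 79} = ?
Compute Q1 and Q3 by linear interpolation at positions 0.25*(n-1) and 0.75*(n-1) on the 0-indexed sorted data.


Sorted: 1, 1, 5, 15, 16, 22, 23, 30, 40, 73, 75, 79, 81, 83, 94, 100
Q1 (25th %ile) = 15.7500
Q3 (75th %ile) = 79.5000
IQR = 79.5000 - 15.7500 = 63.7500

IQR = 63.7500


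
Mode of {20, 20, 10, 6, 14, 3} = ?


Frequencies: 3:1, 6:1, 10:1, 14:1, 20:2
Max frequency = 2
Mode = 20

Mode = 20


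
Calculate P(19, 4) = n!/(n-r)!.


P(19,4) = 19!/15!
= 121645100408832000/1307674368000
= 93024

P(19,4) = 93024


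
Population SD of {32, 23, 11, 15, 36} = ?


Mean = 23.4000
Variance = 91.4400
SD = sqrt(91.4400) = 9.5624

SD = 9.5624


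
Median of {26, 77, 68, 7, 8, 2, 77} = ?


Sorted: 2, 7, 8, 26, 68, 77, 77
n = 7 (odd)
Middle value = 26

Median = 26


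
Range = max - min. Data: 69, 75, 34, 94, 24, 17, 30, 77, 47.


Max = 94, Min = 17
Range = 94 - 17 = 77

Range = 77


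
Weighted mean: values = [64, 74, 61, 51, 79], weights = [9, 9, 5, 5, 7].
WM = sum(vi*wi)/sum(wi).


Numerator = 64*9 + 74*9 + 61*5 + 51*5 + 79*7 = 2355
Denominator = 9 + 9 + 5 + 5 + 7 = 35
WM = 2355/35 = 67.2857

WM = 67.2857


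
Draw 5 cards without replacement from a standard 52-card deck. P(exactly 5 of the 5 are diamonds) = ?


Hypergeometric: P(X=5) = C(13,5)·C(39,0) / C(52,5)
= 1287 × 1 / 2598960
= 1287/2598960 = 0.0005

P = 0.0005


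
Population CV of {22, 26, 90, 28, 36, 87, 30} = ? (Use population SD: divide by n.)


Mean = 45.5714
SD = 27.4427
CV = (27.4427/45.5714)*100 = 60.2191%

CV = 60.2191%


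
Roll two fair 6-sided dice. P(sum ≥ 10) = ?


Total outcomes = 6×6 = 36
Favorable (sum ≥ 10): 6
P = 6/36 = 0.1667

P = 0.1667


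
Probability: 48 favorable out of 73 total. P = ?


P = 48/73 = 0.6575

P = 0.6575


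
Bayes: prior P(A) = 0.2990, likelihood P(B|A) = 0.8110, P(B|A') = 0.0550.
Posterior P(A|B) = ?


P(B) = P(B|A)*P(A) + P(B|A')*P(A')
= 0.8110*0.2990 + 0.0550*0.7010
= 0.242489 + 0.038555 = 0.281044
P(A|B) = 0.242489/0.281044 = 0.8628

P(A|B) = 0.8628


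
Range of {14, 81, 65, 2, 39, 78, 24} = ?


Max = 81, Min = 2
Range = 81 - 2 = 79

Range = 79


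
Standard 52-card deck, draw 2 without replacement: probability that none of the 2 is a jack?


P(no jacks) = (48/52) × (47/51)
= 0.8507

P = 0.8507


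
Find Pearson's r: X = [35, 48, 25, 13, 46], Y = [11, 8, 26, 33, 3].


Mean X = 33.4000, Mean Y = 16.2000
SD X = 13.124024, SD Y = 11.373654
Cov = -143.880000
r = -143.880000/(13.124024*11.373654) = -0.9639

r = -0.9639


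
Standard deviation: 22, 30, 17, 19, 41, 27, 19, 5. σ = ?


Mean = 22.5000
Variance = 97.5000
SD = sqrt(97.5000) = 9.8742

SD = 9.8742


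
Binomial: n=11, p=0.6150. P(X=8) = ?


C(11,8) = 165
p^8 = 0.020464
(1-p)^3 = 0.057067
P = 165 * 0.020464 * 0.057067 = 0.1927

P(X=8) = 0.1927


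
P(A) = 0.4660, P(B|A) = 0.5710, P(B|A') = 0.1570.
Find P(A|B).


P(B) = P(B|A)*P(A) + P(B|A')*P(A')
= 0.5710*0.4660 + 0.1570*0.5340
= 0.266086 + 0.083838 = 0.349924
P(A|B) = 0.266086/0.349924 = 0.7604

P(A|B) = 0.7604


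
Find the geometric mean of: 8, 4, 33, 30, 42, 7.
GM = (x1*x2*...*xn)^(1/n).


Product = 8 × 4 × 33 × 30 × 42 × 7 = 9313920
GM = 9313920^(1/6) = 14.5051

GM = 14.5051


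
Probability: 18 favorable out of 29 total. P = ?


P = 18/29 = 0.6207

P = 0.6207


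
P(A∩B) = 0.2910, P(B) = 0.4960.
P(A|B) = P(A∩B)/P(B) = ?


P(A|B) = 0.2910/0.4960 = 0.5867

P(A|B) = 0.5867


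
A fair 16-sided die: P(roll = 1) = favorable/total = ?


Favorable outcomes (roll = 1): 1
Total outcomes = 16
P = 1/16 = 0.0625

P = 0.0625


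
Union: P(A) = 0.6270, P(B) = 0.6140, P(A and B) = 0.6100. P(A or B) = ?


P(A∪B) = 0.6270 + 0.6140 - 0.6100
= 1.2410 - 0.6100
= 0.6310

P(A∪B) = 0.6310


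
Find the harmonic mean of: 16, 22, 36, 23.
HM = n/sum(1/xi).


Sum of reciprocals = 1/16 + 1/22 + 1/36 + 1/23 = 0.179211
HM = 4/0.179211 = 22.3201

HM = 22.3201


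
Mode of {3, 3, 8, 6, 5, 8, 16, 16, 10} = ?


Frequencies: 3:2, 5:1, 6:1, 8:2, 10:1, 16:2
Max frequency = 2
Mode = 3, 8, 16

Mode = 3, 8, 16


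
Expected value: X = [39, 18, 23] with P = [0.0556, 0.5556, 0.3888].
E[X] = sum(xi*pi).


E[X] = 39*0.0556 + 18*0.5556 + 23*0.3888
= 2.1684 + 10.0008 + 8.9424
= 21.1116

E[X] = 21.1116


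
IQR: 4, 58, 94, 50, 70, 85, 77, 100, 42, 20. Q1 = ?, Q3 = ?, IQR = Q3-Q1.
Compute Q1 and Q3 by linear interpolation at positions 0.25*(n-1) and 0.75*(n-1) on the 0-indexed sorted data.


Sorted: 4, 20, 42, 50, 58, 70, 77, 85, 94, 100
Q1 (25th %ile) = 44.0000
Q3 (75th %ile) = 83.0000
IQR = 83.0000 - 44.0000 = 39.0000

IQR = 39.0000


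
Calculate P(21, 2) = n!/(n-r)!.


P(21,2) = 21!/19!
= 51090942171709440000/121645100408832000
= 420

P(21,2) = 420


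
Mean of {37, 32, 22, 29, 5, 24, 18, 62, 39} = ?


Sum = 37 + 32 + 22 + 29 + 5 + 24 + 18 + 62 + 39 = 268
n = 9
Mean = 268/9 = 29.7778

Mean = 29.7778


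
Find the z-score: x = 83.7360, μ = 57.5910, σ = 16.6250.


z = (83.7360 - 57.5910)/16.6250
= 26.1450/16.6250
= 1.5726

z = 1.5726


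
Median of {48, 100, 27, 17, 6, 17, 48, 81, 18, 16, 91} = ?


Sorted: 6, 16, 17, 17, 18, 27, 48, 48, 81, 91, 100
n = 11 (odd)
Middle value = 27

Median = 27


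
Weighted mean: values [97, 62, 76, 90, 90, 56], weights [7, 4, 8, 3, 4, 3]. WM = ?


Numerator = 97*7 + 62*4 + 76*8 + 90*3 + 90*4 + 56*3 = 2333
Denominator = 7 + 4 + 8 + 3 + 4 + 3 = 29
WM = 2333/29 = 80.4483

WM = 80.4483


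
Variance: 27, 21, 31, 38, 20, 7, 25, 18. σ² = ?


Mean = 23.3750
Squared deviations: 13.1406, 5.6406, 58.1406, 213.8906, 11.3906, 268.1406, 2.6406, 28.8906
Sum = 601.8750
Variance = 601.8750/8 = 75.2344

Variance = 75.2344


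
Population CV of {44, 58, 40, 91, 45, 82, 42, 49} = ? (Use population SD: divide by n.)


Mean = 56.3750
SD = 18.2684
CV = (18.2684/56.3750)*100 = 32.4051%

CV = 32.4051%


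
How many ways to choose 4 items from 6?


C(6,4) = 6!/(4! × 2!)
= 720/(24 × 2)
= 15

C(6,4) = 15


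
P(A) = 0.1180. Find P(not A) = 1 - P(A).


P(not A) = 1 - 0.1180 = 0.8820

P(not A) = 0.8820


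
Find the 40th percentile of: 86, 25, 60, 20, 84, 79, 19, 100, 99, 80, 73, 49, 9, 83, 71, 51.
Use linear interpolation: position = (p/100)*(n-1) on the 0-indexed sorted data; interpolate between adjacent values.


Sorted: 9, 19, 20, 25, 49, 51, 60, 71, 73, 79, 80, 83, 84, 86, 99, 100
n = 16
Index = 40/100 * 15 = 6.0000
Lower = data[6] = 60, Upper = data[7] = 71
P40 = 60 + 0*(11) = 60.0000

P40 = 60.0000


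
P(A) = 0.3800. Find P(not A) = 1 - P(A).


P(not A) = 1 - 0.3800 = 0.6200

P(not A) = 0.6200


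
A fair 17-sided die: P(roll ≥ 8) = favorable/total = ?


Favorable outcomes (roll ≥ 8): 10
Total outcomes = 17
P = 10/17 = 0.5882

P = 0.5882


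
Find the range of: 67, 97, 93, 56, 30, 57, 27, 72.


Max = 97, Min = 27
Range = 97 - 27 = 70

Range = 70


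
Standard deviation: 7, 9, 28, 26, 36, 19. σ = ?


Mean = 20.8333
Variance = 107.1389
SD = sqrt(107.1389) = 10.3508

SD = 10.3508


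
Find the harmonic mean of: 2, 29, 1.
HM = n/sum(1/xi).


Sum of reciprocals = 1/2 + 1/29 + 1/1 = 1.534483
HM = 3/1.534483 = 1.9551

HM = 1.9551


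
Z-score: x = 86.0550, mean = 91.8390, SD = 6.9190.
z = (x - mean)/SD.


z = (86.0550 - 91.8390)/6.9190
= -5.7840/6.9190
= -0.8360

z = -0.8360


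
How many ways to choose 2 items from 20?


C(20,2) = 20!/(2! × 18!)
= 2432902008176640000/(2 × 6402373705728000)
= 190

C(20,2) = 190


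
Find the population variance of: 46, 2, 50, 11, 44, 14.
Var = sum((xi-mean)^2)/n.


Mean = 27.8333
Squared deviations: 330.0278, 667.3611, 491.3611, 283.3611, 261.3611, 191.3611
Sum = 2224.8333
Variance = 2224.8333/6 = 370.8056

Variance = 370.8056


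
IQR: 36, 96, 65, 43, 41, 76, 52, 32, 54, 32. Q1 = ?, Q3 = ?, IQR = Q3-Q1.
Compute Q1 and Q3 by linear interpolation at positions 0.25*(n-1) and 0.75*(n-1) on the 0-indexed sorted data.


Sorted: 32, 32, 36, 41, 43, 52, 54, 65, 76, 96
Q1 (25th %ile) = 37.2500
Q3 (75th %ile) = 62.2500
IQR = 62.2500 - 37.2500 = 25.0000

IQR = 25.0000


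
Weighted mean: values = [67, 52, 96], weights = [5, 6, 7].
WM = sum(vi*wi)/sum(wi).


Numerator = 67*5 + 52*6 + 96*7 = 1319
Denominator = 5 + 6 + 7 = 18
WM = 1319/18 = 73.2778

WM = 73.2778


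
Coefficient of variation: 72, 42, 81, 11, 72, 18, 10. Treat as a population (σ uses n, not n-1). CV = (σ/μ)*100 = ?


Mean = 43.7143
SD = 28.9369
CV = (28.9369/43.7143)*100 = 66.1956%

CV = 66.1956%


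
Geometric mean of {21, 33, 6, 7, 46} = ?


Product = 21 × 33 × 6 × 7 × 46 = 1338876
GM = 1338876^(1/5) = 16.8015

GM = 16.8015


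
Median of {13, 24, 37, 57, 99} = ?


Sorted: 13, 24, 37, 57, 99
n = 5 (odd)
Middle value = 37

Median = 37


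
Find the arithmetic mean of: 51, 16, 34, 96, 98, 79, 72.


Sum = 51 + 16 + 34 + 96 + 98 + 79 + 72 = 446
n = 7
Mean = 446/7 = 63.7143

Mean = 63.7143


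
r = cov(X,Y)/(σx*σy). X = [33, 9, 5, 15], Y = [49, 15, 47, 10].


Mean X = 15.5000, Mean Y = 30.2500
SD X = 10.712143, SD Y = 17.851821
Cov = 65.375000
r = 65.375000/(10.712143*17.851821) = 0.3419

r = 0.3419


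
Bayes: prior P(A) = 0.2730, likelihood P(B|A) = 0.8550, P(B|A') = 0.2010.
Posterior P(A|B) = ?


P(B) = P(B|A)*P(A) + P(B|A')*P(A')
= 0.8550*0.2730 + 0.2010*0.7270
= 0.233415 + 0.146127 = 0.379542
P(A|B) = 0.233415/0.379542 = 0.6150

P(A|B) = 0.6150


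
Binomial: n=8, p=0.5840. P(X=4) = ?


C(8,4) = 70
p^4 = 0.116319
(1-p)^4 = 0.029948
P = 70 * 0.116319 * 0.029948 = 0.2438

P(X=4) = 0.2438


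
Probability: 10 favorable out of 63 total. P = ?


P = 10/63 = 0.1587

P = 0.1587


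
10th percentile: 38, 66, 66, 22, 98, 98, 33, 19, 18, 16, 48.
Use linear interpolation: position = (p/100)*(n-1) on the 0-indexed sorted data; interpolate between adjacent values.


Sorted: 16, 18, 19, 22, 33, 38, 48, 66, 66, 98, 98
n = 11
Index = 10/100 * 10 = 1.0000
Lower = data[1] = 18, Upper = data[2] = 19
P10 = 18 + 0*(1) = 18.0000

P10 = 18.0000


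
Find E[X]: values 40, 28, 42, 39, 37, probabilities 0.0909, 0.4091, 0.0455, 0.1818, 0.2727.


E[X] = 40*0.0909 + 28*0.4091 + 42*0.0455 + 39*0.1818 + 37*0.2727
= 3.6360 + 11.4548 + 1.9110 + 7.0902 + 10.0899
= 34.1819

E[X] = 34.1819


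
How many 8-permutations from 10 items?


P(10,8) = 10!/2!
= 3628800/2
= 1814400

P(10,8) = 1814400


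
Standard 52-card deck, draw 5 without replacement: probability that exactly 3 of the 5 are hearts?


Hypergeometric: P(X=3) = C(13,3)·C(39,2) / C(52,5)
= 286 × 741 / 2598960
= 211926/2598960 = 0.0815

P = 0.0815


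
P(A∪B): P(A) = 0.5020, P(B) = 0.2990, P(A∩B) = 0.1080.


P(A∪B) = 0.5020 + 0.2990 - 0.1080
= 0.8010 - 0.1080
= 0.6930

P(A∪B) = 0.6930


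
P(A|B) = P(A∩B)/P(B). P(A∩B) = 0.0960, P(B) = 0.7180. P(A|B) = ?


P(A|B) = 0.0960/0.7180 = 0.1337

P(A|B) = 0.1337


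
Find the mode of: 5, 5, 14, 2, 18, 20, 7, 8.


Frequencies: 2:1, 5:2, 7:1, 8:1, 14:1, 18:1, 20:1
Max frequency = 2
Mode = 5

Mode = 5


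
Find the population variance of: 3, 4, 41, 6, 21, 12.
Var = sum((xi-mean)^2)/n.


Mean = 14.5000
Squared deviations: 132.2500, 110.2500, 702.2500, 72.2500, 42.2500, 6.2500
Sum = 1065.5000
Variance = 1065.5000/6 = 177.5833

Variance = 177.5833


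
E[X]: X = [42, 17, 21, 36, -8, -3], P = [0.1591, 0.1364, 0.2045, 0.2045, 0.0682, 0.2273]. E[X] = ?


E[X] = 42*0.1591 + 17*0.1364 + 21*0.2045 + 36*0.2045 - 8*0.0682 - 3*0.2273
= 6.6822 + 2.3188 + 4.2945 + 7.3620 - 0.5456 - 0.6819
= 19.4300

E[X] = 19.4300


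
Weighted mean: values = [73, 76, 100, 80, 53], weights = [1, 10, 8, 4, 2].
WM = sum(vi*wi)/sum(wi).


Numerator = 73*1 + 76*10 + 100*8 + 80*4 + 53*2 = 2059
Denominator = 1 + 10 + 8 + 4 + 2 = 25
WM = 2059/25 = 82.3600

WM = 82.3600


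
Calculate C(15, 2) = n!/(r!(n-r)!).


C(15,2) = 15!/(2! × 13!)
= 1307674368000/(2 × 6227020800)
= 105

C(15,2) = 105


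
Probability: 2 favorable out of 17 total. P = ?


P = 2/17 = 0.1176

P = 0.1176


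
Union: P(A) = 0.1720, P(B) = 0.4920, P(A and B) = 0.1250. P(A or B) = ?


P(A∪B) = 0.1720 + 0.4920 - 0.1250
= 0.6640 - 0.1250
= 0.5390

P(A∪B) = 0.5390


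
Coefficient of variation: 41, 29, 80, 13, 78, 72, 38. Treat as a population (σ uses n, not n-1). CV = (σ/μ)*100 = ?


Mean = 50.1429
SD = 24.5032
CV = (24.5032/50.1429)*100 = 48.8668%

CV = 48.8668%


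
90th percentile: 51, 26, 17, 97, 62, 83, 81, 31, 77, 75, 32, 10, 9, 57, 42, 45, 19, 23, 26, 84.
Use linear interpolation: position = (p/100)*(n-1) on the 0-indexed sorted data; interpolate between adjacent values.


Sorted: 9, 10, 17, 19, 23, 26, 26, 31, 32, 42, 45, 51, 57, 62, 75, 77, 81, 83, 84, 97
n = 20
Index = 90/100 * 19 = 17.1000
Lower = data[17] = 83, Upper = data[18] = 84
P90 = 83 + 0.1000*(1) = 83.1000

P90 = 83.1000


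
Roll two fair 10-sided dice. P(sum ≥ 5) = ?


Total outcomes = 10×10 = 100
Favorable (sum ≥ 5): 94
P = 94/100 = 0.9400

P = 0.9400


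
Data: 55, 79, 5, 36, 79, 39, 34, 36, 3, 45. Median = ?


Sorted: 3, 5, 34, 36, 36, 39, 45, 55, 79, 79
n = 10 (even)
Middle values: 36 and 39
Median = (36+39)/2 = 37.5000

Median = 37.5000


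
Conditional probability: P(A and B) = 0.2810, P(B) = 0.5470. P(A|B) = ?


P(A|B) = 0.2810/0.5470 = 0.5137

P(A|B) = 0.5137


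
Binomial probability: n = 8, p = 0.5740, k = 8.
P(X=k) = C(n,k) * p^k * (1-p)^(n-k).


C(8,8) = 1
p^8 = 0.011784
(1-p)^0 = 1.000000
P = 1 * 0.011784 * 1.000000 = 0.0118

P(X=8) = 0.0118


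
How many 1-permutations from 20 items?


P(20,1) = 20!/19!
= 2432902008176640000/121645100408832000
= 20

P(20,1) = 20


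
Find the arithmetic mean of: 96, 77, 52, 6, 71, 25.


Sum = 96 + 77 + 52 + 6 + 71 + 25 = 327
n = 6
Mean = 327/6 = 54.5000

Mean = 54.5000


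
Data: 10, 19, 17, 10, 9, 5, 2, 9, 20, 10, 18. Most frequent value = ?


Frequencies: 2:1, 5:1, 9:2, 10:3, 17:1, 18:1, 19:1, 20:1
Max frequency = 3
Mode = 10

Mode = 10


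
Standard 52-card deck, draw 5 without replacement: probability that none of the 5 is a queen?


P(no queens) = (48/52) × (47/51) × (46/50) × (45/49) × (44/48)
= 0.6588

P = 0.6588


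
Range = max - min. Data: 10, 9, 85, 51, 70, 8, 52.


Max = 85, Min = 8
Range = 85 - 8 = 77

Range = 77


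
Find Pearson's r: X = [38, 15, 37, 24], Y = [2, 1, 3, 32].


Mean X = 28.5000, Mean Y = 9.5000
SD X = 9.552487, SD Y = 13.009612
Cov = -28.250000
r = -28.250000/(9.552487*13.009612) = -0.2273

r = -0.2273


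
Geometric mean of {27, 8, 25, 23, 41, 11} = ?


Product = 27 × 8 × 25 × 23 × 41 × 11 = 56014200
GM = 56014200^(1/6) = 19.5606

GM = 19.5606


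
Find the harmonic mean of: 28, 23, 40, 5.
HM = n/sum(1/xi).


Sum of reciprocals = 1/28 + 1/23 + 1/40 + 1/5 = 0.304193
HM = 4/0.304193 = 13.1496

HM = 13.1496


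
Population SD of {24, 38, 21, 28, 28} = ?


Mean = 27.8000
Variance = 32.9600
SD = sqrt(32.9600) = 5.7411

SD = 5.7411


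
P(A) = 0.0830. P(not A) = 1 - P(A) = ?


P(not A) = 1 - 0.0830 = 0.9170

P(not A) = 0.9170


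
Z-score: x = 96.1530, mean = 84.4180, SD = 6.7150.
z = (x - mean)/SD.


z = (96.1530 - 84.4180)/6.7150
= 11.7350/6.7150
= 1.7476

z = 1.7476


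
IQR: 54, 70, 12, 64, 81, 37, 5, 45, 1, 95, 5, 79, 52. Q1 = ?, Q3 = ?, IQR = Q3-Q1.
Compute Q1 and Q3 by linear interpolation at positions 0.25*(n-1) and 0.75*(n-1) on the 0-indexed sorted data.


Sorted: 1, 5, 5, 12, 37, 45, 52, 54, 64, 70, 79, 81, 95
Q1 (25th %ile) = 12.0000
Q3 (75th %ile) = 70.0000
IQR = 70.0000 - 12.0000 = 58.0000

IQR = 58.0000


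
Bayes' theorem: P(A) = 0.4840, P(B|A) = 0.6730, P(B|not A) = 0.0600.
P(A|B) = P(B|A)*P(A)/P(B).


P(B) = P(B|A)*P(A) + P(B|A')*P(A')
= 0.6730*0.4840 + 0.0600*0.5160
= 0.325732 + 0.030960 = 0.356692
P(A|B) = 0.325732/0.356692 = 0.9132

P(A|B) = 0.9132


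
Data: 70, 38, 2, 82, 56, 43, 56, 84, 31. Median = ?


Sorted: 2, 31, 38, 43, 56, 56, 70, 82, 84
n = 9 (odd)
Middle value = 56

Median = 56


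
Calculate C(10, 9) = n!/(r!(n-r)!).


C(10,9) = 10!/(9! × 1!)
= 3628800/(362880 × 1)
= 10

C(10,9) = 10


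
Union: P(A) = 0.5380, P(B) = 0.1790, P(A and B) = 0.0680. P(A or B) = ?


P(A∪B) = 0.5380 + 0.1790 - 0.0680
= 0.7170 - 0.0680
= 0.6490

P(A∪B) = 0.6490


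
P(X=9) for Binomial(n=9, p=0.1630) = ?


C(9,9) = 1
p^9 = 8.122476e-08
(1-p)^0 = 1.000000
P = 1 * 8.122476e-08 * 1.000000 = 8.1225e-08

P(X=9) = 8.1225e-08


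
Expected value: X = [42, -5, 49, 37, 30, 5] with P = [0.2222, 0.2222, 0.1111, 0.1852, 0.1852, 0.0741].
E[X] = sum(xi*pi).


E[X] = 42*0.2222 - 5*0.2222 + 49*0.1111 + 37*0.1852 + 30*0.1852 + 5*0.0741
= 9.3324 - 1.1110 + 5.4439 + 6.8524 + 5.5560 + 0.3705
= 26.4442

E[X] = 26.4442


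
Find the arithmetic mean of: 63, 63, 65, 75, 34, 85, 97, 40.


Sum = 63 + 63 + 65 + 75 + 34 + 85 + 97 + 40 = 522
n = 8
Mean = 522/8 = 65.2500

Mean = 65.2500


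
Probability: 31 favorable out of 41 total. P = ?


P = 31/41 = 0.7561

P = 0.7561


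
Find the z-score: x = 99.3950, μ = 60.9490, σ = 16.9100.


z = (99.3950 - 60.9490)/16.9100
= 38.4460/16.9100
= 2.2736

z = 2.2736


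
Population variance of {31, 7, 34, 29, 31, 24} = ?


Mean = 26.0000
Squared deviations: 25.0000, 361.0000, 64.0000, 9.0000, 25.0000, 4.0000
Sum = 488.0000
Variance = 488.0000/6 = 81.3333

Variance = 81.3333


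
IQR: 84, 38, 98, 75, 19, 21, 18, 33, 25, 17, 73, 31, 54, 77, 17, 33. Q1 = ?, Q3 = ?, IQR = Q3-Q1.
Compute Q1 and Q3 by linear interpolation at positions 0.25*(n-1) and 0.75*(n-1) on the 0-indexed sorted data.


Sorted: 17, 17, 18, 19, 21, 25, 31, 33, 33, 38, 54, 73, 75, 77, 84, 98
Q1 (25th %ile) = 20.5000
Q3 (75th %ile) = 73.5000
IQR = 73.5000 - 20.5000 = 53.0000

IQR = 53.0000


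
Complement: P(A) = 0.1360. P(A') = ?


P(not A) = 1 - 0.1360 = 0.8640

P(not A) = 0.8640


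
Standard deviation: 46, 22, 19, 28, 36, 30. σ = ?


Mean = 30.1667
Variance = 80.1389
SD = sqrt(80.1389) = 8.9520

SD = 8.9520


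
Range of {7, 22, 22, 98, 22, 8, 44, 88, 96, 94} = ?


Max = 98, Min = 7
Range = 98 - 7 = 91

Range = 91


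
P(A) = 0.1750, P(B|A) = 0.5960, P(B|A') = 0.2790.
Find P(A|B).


P(B) = P(B|A)*P(A) + P(B|A')*P(A')
= 0.5960*0.1750 + 0.2790*0.8250
= 0.104300 + 0.230175 = 0.334475
P(A|B) = 0.104300/0.334475 = 0.3118

P(A|B) = 0.3118


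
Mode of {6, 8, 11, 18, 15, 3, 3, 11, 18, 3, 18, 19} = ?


Frequencies: 3:3, 6:1, 8:1, 11:2, 15:1, 18:3, 19:1
Max frequency = 3
Mode = 3, 18

Mode = 3, 18


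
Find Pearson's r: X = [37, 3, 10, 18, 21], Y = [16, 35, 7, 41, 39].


Mean X = 17.8000, Mean Y = 27.6000
SD X = 11.478676, SD Y = 13.588230
Cov = -26.480000
r = -26.480000/(11.478676*13.588230) = -0.1698

r = -0.1698


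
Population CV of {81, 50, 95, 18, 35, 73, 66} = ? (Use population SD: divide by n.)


Mean = 59.7143
SD = 24.9555
CV = (24.9555/59.7143)*100 = 41.7915%

CV = 41.7915%


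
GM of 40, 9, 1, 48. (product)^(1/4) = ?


Product = 40 × 9 × 1 × 48 = 17280
GM = 17280^(1/4) = 11.4653

GM = 11.4653


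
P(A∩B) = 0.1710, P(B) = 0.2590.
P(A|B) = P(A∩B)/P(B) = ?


P(A|B) = 0.1710/0.2590 = 0.6602

P(A|B) = 0.6602


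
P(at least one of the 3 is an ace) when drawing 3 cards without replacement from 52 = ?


P(at least one) = 1 - P(none)
P(none) = (48/52) × (47/51) × (46/50) = 0.782624
P(at least one) = 1 - 0.782624 = 0.2174

P = 0.2174


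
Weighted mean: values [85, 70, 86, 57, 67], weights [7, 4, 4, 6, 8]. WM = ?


Numerator = 85*7 + 70*4 + 86*4 + 57*6 + 67*8 = 2097
Denominator = 7 + 4 + 4 + 6 + 8 = 29
WM = 2097/29 = 72.3103

WM = 72.3103


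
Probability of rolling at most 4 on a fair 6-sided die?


Favorable outcomes (roll ≤ 4): 4
Total outcomes = 6
P = 4/6 = 0.6667

P = 0.6667


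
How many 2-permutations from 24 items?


P(24,2) = 24!/22!
= 620448401733239439360000/1124000727777607680000
= 552

P(24,2) = 552


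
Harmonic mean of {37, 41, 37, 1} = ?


Sum of reciprocals = 1/37 + 1/41 + 1/37 + 1/1 = 1.078444
HM = 4/1.078444 = 3.7090

HM = 3.7090


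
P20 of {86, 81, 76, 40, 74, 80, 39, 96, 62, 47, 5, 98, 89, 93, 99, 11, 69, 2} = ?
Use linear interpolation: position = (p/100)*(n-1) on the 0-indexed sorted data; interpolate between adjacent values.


Sorted: 2, 5, 11, 39, 40, 47, 62, 69, 74, 76, 80, 81, 86, 89, 93, 96, 98, 99
n = 18
Index = 20/100 * 17 = 3.4000
Lower = data[3] = 39, Upper = data[4] = 40
P20 = 39 + 0.4000*(1) = 39.4000

P20 = 39.4000


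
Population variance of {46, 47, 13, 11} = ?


Mean = 29.2500
Squared deviations: 280.5625, 315.0625, 264.0625, 333.0625
Sum = 1192.7500
Variance = 1192.7500/4 = 298.1875

Variance = 298.1875


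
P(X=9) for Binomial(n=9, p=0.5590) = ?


C(9,9) = 1
p^9 = 0.005330
(1-p)^0 = 1.000000
P = 1 * 0.005330 * 1.000000 = 0.0053

P(X=9) = 0.0053


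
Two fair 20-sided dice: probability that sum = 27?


Total outcomes = 20×20 = 400
Favorable (sum = 27): 14
P = 14/400 = 0.0350

P = 0.0350


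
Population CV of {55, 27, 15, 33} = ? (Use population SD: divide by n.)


Mean = 32.5000
SD = 14.5172
CV = (14.5172/32.5000)*100 = 44.6684%

CV = 44.6684%


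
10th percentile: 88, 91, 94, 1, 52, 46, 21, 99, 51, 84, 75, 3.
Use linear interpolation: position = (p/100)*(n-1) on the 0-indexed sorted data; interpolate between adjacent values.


Sorted: 1, 3, 21, 46, 51, 52, 75, 84, 88, 91, 94, 99
n = 12
Index = 10/100 * 11 = 1.1000
Lower = data[1] = 3, Upper = data[2] = 21
P10 = 3 + 0.1000*(18) = 4.8000

P10 = 4.8000


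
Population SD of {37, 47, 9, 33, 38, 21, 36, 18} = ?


Mean = 29.8750
Variance = 139.1094
SD = sqrt(139.1094) = 11.7945

SD = 11.7945


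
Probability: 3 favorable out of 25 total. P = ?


P = 3/25 = 0.1200

P = 0.1200


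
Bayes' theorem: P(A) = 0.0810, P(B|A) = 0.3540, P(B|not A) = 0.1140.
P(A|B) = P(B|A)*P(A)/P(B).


P(B) = P(B|A)*P(A) + P(B|A')*P(A')
= 0.3540*0.0810 + 0.1140*0.9190
= 0.028674 + 0.104766 = 0.133440
P(A|B) = 0.028674/0.133440 = 0.2149

P(A|B) = 0.2149


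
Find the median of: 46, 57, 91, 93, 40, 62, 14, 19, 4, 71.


Sorted: 4, 14, 19, 40, 46, 57, 62, 71, 91, 93
n = 10 (even)
Middle values: 46 and 57
Median = (46+57)/2 = 51.5000

Median = 51.5000


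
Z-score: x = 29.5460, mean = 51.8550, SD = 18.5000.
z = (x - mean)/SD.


z = (29.5460 - 51.8550)/18.5000
= -22.3090/18.5000
= -1.2059

z = -1.2059


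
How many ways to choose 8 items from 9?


C(9,8) = 9!/(8! × 1!)
= 362880/(40320 × 1)
= 9

C(9,8) = 9


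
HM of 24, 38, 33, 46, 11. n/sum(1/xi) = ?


Sum of reciprocals = 1/24 + 1/38 + 1/33 + 1/46 + 1/11 = 0.210934
HM = 5/0.210934 = 23.7041

HM = 23.7041


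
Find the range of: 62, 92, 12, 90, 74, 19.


Max = 92, Min = 12
Range = 92 - 12 = 80

Range = 80


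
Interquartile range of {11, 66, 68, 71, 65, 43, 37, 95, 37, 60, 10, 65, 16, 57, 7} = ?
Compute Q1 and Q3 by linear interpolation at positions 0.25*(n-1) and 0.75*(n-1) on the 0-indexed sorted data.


Sorted: 7, 10, 11, 16, 37, 37, 43, 57, 60, 65, 65, 66, 68, 71, 95
Q1 (25th %ile) = 26.5000
Q3 (75th %ile) = 65.5000
IQR = 65.5000 - 26.5000 = 39.0000

IQR = 39.0000


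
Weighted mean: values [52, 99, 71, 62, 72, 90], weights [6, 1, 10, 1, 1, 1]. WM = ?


Numerator = 52*6 + 99*1 + 71*10 + 62*1 + 72*1 + 90*1 = 1345
Denominator = 6 + 1 + 10 + 1 + 1 + 1 = 20
WM = 1345/20 = 67.2500

WM = 67.2500


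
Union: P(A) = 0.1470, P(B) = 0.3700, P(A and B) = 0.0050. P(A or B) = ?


P(A∪B) = 0.1470 + 0.3700 - 0.0050
= 0.5170 - 0.0050
= 0.5120

P(A∪B) = 0.5120


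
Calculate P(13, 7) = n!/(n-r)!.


P(13,7) = 13!/6!
= 6227020800/720
= 8648640

P(13,7) = 8648640


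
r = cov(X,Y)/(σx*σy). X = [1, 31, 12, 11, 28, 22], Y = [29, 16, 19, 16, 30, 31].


Mean X = 17.5000, Mean Y = 23.5000
SD X = 10.468206, SD Y = 6.601767
Cov = -2.750000
r = -2.750000/(10.468206*6.601767) = -0.0398

r = -0.0398


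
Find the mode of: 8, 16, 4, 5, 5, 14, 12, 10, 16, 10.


Frequencies: 4:1, 5:2, 8:1, 10:2, 12:1, 14:1, 16:2
Max frequency = 2
Mode = 5, 10, 16

Mode = 5, 10, 16


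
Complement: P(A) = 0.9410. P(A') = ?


P(not A) = 1 - 0.9410 = 0.0590

P(not A) = 0.0590


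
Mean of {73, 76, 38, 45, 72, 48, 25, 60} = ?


Sum = 73 + 76 + 38 + 45 + 72 + 48 + 25 + 60 = 437
n = 8
Mean = 437/8 = 54.6250

Mean = 54.6250


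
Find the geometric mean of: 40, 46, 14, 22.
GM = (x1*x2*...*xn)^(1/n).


Product = 40 × 46 × 14 × 22 = 566720
GM = 566720^(1/4) = 27.4373

GM = 27.4373


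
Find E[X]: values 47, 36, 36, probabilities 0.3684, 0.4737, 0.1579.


E[X] = 47*0.3684 + 36*0.4737 + 36*0.1579
= 17.3148 + 17.0532 + 5.6844
= 40.0524

E[X] = 40.0524


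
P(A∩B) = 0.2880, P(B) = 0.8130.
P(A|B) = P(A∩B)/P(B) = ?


P(A|B) = 0.2880/0.8130 = 0.3542

P(A|B) = 0.3542


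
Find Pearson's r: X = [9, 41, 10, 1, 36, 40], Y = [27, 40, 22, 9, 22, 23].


Mean X = 22.8333, Mean Y = 23.8333
SD X = 16.486526, SD Y = 9.118053
Cov = 93.138889
r = 93.138889/(16.486526*9.118053) = 0.6196

r = 0.6196


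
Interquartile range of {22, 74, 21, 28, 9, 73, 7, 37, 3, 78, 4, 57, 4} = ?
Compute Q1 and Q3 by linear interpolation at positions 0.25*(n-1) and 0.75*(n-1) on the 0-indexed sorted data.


Sorted: 3, 4, 4, 7, 9, 21, 22, 28, 37, 57, 73, 74, 78
Q1 (25th %ile) = 7.0000
Q3 (75th %ile) = 57.0000
IQR = 57.0000 - 7.0000 = 50.0000

IQR = 50.0000


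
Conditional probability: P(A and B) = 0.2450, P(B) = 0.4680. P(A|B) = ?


P(A|B) = 0.2450/0.4680 = 0.5235

P(A|B) = 0.5235


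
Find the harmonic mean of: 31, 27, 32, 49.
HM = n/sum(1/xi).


Sum of reciprocals = 1/31 + 1/27 + 1/32 + 1/49 = 0.120953
HM = 4/0.120953 = 33.0706

HM = 33.0706


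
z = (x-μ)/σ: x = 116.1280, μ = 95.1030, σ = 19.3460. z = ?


z = (116.1280 - 95.1030)/19.3460
= 21.0250/19.3460
= 1.0868

z = 1.0868


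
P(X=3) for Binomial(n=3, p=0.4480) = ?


C(3,3) = 1
p^3 = 0.089915
(1-p)^0 = 1.000000
P = 1 * 0.089915 * 1.000000 = 0.0899

P(X=3) = 0.0899


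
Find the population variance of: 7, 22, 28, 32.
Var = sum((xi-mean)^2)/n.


Mean = 22.2500
Squared deviations: 232.5625, 0.0625, 33.0625, 95.0625
Sum = 360.7500
Variance = 360.7500/4 = 90.1875

Variance = 90.1875


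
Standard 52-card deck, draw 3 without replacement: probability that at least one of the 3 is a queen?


P(at least one) = 1 - P(none)
P(none) = (48/52) × (47/51) × (46/50) = 0.782624
P(at least one) = 1 - 0.782624 = 0.2174

P = 0.2174


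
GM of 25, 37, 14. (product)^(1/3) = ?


Product = 25 × 37 × 14 = 12950
GM = 12950^(1/3) = 23.4832

GM = 23.4832


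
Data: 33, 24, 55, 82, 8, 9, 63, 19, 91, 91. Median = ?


Sorted: 8, 9, 19, 24, 33, 55, 63, 82, 91, 91
n = 10 (even)
Middle values: 33 and 55
Median = (33+55)/2 = 44.0000

Median = 44.0000


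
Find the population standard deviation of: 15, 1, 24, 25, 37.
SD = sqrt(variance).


Mean = 20.4000
Variance = 143.0400
SD = sqrt(143.0400) = 11.9599

SD = 11.9599


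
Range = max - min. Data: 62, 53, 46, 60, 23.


Max = 62, Min = 23
Range = 62 - 23 = 39

Range = 39


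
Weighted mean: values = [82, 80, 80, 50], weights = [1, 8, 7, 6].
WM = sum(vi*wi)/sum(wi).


Numerator = 82*1 + 80*8 + 80*7 + 50*6 = 1582
Denominator = 1 + 8 + 7 + 6 = 22
WM = 1582/22 = 71.9091

WM = 71.9091
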